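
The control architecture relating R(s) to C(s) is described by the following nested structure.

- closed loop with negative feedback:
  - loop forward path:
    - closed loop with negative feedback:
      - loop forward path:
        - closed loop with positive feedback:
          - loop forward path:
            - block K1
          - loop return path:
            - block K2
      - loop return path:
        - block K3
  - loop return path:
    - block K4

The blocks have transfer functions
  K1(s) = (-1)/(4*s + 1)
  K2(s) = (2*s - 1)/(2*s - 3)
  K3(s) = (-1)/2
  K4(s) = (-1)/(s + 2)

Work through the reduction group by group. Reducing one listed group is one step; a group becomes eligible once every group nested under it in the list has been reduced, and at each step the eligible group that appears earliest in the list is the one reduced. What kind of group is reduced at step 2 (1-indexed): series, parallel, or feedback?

Reducing step by step:

(1) collapse the loop (K1 forward, K2 return)
(2) reduce the feedback loop with forward [K1/(1-K1*K2)] and return K3
(3) feedback reduction of [[K1/(1-K1*K2)]/(1+[K1/(1-K1*K2)]*K3)], K4
The group at step 2 is a feedback group.

Answer: feedback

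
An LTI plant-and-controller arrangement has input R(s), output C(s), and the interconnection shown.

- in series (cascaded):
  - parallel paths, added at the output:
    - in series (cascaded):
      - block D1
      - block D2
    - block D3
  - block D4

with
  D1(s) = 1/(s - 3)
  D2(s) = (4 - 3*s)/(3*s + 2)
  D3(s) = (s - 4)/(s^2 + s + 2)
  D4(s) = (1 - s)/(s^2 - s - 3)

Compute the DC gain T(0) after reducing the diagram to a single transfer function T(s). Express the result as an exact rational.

Step 1: cascade D1, D2; result (4 - 3*s)/(3*s^2 - 7*s - 6)
Step 2: combine (D1*D2), D3 in parallel; result (-18*s^2 + 20*s + 32)/(3*s^4 - 4*s^3 - 7*s^2 - 20*s - 12)
Step 3: cascade ((D1*D2)+D3), D4; result (18*s^3 - 38*s^2 - 12*s + 32)/(3*s^6 - 7*s^5 - 12*s^4 - s^3 + 29*s^2 + 72*s + 36)
That last expression is T(s); at s = 0 only the constant terms survive, so T(0) = 32/36 = 8/9.

Therefore the answer is 8/9.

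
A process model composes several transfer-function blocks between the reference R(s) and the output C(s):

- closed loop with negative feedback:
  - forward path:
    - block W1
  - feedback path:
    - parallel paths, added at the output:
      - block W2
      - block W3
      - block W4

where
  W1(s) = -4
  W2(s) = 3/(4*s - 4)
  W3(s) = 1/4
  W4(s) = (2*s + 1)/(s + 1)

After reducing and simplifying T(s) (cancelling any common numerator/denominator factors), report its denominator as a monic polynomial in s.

First reduce the diagram to T(s).

[1] combine W2, W3, W4 in parallel; result (9*s^2 - s - 2)/(4*s^2 - 4)
[2] apply the feedback formula to W1, (W2+W3+W4); result (4*s^2 - 4)/(8*s^2 - s - 1)
Step 2 gives the fully reduced T(s), with no common factor left to cancel. The denominator's leading coefficient is 8, so divide each of its coefficients by 8 to get the monic form.

Answer: s^2 - s/8 - 1/8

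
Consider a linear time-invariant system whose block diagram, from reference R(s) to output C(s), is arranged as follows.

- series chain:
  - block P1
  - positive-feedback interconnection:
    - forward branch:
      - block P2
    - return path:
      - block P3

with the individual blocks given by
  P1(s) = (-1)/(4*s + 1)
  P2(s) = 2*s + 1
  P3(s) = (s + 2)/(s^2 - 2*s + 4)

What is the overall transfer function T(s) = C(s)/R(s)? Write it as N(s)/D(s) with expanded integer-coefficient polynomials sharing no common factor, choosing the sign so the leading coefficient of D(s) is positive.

Step 1. apply the feedback formula to P2, P3; result (-2*s^3 + 3*s^2 - 6*s - 4)/(s^2 + 7*s - 2)
Step 2. multiply P1, [P2/(1-P2*P3)] (series); the result is T(s) itself (integer coefficients, no common factor, positive leading denominator coefficient)

Answer: (2*s^3 - 3*s^2 + 6*s + 4)/(4*s^3 + 29*s^2 - s - 2)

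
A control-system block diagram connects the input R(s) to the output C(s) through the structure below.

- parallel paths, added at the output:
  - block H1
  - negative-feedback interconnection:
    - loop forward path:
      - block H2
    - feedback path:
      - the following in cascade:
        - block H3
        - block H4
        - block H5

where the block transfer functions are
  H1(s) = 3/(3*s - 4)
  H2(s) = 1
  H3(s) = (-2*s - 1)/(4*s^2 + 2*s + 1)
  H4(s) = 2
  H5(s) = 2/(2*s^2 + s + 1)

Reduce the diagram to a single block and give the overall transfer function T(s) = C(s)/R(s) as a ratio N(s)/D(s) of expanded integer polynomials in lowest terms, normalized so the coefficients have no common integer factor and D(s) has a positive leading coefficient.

Step 1. reduce the series chain H3, H4, H5: (-8*s - 4)/(8*s^4 + 8*s^3 + 8*s^2 + 3*s + 1)
Step 2. close the feedback loop around H2, (H3*H4*H5): (8*s^4 + 8*s^3 + 8*s^2 + 3*s + 1)/(8*s^4 + 8*s^3 + 8*s^2 - 5*s - 3)
Step 3. add H1, [H2/(1+H2*(H3*H4*H5))] (parallel), which is the overall transfer function T(s) = C(s)/R(s) in lowest terms

Final answer: (24*s^5 + 16*s^4 + 16*s^3 + s^2 - 24*s - 13)/(24*s^5 - 8*s^4 - 8*s^3 - 47*s^2 + 11*s + 12)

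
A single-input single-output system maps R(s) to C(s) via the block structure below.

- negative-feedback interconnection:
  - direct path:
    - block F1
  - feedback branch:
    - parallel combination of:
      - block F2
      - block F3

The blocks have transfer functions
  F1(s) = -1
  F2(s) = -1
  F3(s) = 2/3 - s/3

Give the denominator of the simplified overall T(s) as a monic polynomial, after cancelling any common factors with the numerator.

[1] sum the parallel branches F2, F3 gives -s/3 - 1/3
[2] apply the feedback formula to F1, (F2+F3) gives (-3)/(s + 4)
Step 2 gives the fully reduced T(s), with no common factor left to cancel. The denominator is already monic (leading coefficient 1).

Answer: s + 4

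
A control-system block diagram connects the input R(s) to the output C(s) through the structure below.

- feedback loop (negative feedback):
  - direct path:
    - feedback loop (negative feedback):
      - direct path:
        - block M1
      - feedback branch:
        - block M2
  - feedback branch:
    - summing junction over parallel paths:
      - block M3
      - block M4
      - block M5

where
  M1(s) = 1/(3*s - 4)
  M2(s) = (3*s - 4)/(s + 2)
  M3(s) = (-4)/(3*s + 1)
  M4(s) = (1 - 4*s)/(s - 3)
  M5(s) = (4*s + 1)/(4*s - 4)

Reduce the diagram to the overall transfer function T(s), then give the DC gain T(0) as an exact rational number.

(1) close the feedback loop around M1, M2; result (s + 2)/(3*s^2 + 5*s - 12)
(2) combine M3, M4, M5 in parallel; result (-36*s^3 - s^2 + 52*s - 55)/(12*s^3 - 44*s^2 + 20*s + 12)
(3) collapse the loop ([M1/(1+M1*M2)] forward, (M3+M4+M5) return); result (12*s^4 - 20*s^3 - 68*s^2 + 52*s + 24)/(36*s^5 - 108*s^4 - 377*s^3 + 714*s^2 - 131*s - 254)
Evaluating the step-3 result (the overall T(s)) at s = 0 gives T(0) = 24/(-254) = -12/127.

Hence the answer: -12/127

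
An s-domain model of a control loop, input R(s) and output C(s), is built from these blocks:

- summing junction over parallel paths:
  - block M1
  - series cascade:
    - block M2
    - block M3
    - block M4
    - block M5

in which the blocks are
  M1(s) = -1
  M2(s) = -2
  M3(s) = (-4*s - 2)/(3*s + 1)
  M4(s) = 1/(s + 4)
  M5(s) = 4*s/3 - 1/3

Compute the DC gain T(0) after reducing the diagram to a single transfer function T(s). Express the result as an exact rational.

The answer is -4/3.

Reasoning:
(1) cascade M2, M3, M4, M5 gives (32*s^2 + 8*s - 4)/(9*s^2 + 39*s + 12)
(2) combine M1, (M2*M3*M4*M5) in parallel gives (23*s^2 - 31*s - 16)/(9*s^2 + 39*s + 12)
Step 2 gives the overall T(s). Then T(0) = -16/12 = -4/3.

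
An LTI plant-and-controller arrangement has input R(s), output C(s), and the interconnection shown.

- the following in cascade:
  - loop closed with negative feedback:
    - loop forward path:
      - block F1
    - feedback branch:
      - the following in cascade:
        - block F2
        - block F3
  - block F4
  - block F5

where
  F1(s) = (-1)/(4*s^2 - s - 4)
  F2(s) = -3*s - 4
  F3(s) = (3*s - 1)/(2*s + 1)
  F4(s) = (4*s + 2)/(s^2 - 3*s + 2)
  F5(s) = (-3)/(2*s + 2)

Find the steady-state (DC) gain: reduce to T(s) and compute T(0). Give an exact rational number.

First reduce the diagram to T(s).

[1] reduce the series chain F2, F3, giving (-9*s^2 - 9*s + 4)/(2*s + 1)
[2] close the feedback loop around F1, (F2*F3), giving (-2*s - 1)/(8*s^3 + 11*s^2 - 8)
[3] cascade [F1/(1+F1*(F2*F3))], F4, F5, giving (12*s^2 + 12*s + 3)/(8*s^6 - 5*s^5 - 30*s^4 - 3*s^3 + 38*s^2 + 8*s - 16)
Step 3 gives the overall T(s). Then T(0) = 3/(-16) = -3/16.

Answer: -3/16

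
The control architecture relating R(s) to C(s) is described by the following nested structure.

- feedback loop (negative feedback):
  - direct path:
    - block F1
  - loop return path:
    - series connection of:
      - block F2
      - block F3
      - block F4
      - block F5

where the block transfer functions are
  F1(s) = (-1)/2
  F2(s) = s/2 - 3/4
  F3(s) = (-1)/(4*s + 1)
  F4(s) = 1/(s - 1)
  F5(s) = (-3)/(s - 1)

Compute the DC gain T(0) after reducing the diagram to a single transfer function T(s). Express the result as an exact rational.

The answer is -4/17.

Reasoning:
[1] series reduction of F2, F3, F4, F5; result (6*s - 9)/(16*s^3 - 28*s^2 + 8*s + 4)
[2] collapse the loop (F1 forward, (F2*F3*F4*F5) return); result (-16*s^3 + 28*s^2 - 8*s - 4)/(32*s^3 - 56*s^2 + 10*s + 17)
Step 2 gives the overall T(s). Then T(0) = -4/17.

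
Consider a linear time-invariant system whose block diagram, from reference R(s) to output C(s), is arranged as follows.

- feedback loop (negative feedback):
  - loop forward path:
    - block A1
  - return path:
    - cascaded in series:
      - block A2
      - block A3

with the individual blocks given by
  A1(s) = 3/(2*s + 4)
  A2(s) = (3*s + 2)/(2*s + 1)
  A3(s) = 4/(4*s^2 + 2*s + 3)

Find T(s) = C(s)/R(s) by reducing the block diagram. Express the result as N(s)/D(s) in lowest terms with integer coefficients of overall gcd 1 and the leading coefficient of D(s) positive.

Answer: (24*s^3 + 24*s^2 + 24*s + 9)/(16*s^4 + 48*s^3 + 48*s^2 + 74*s + 36)

Working:
Step 1. series reduction of A2, A3; result (12*s + 8)/(8*s^3 + 8*s^2 + 8*s + 3)
Step 2. close the feedback loop around A1, (A2*A3) - this is the overall T(s), already in the required normalized form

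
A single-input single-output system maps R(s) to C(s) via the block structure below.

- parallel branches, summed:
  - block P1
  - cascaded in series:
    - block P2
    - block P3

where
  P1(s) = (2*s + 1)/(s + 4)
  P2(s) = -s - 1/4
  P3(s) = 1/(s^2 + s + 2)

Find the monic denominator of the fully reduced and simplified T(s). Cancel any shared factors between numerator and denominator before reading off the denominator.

[1] combine P2, P3 in series, giving (-4*s - 1)/(4*s^2 + 4*s + 8)
[2] reduce the parallel group P1, (P2*P3), giving (8*s^3 + 8*s^2 + 3*s + 4)/(4*s^3 + 20*s^2 + 24*s + 32)
That last expression is T(s), already simplified. Scaling its denominator by 1/4 (the reciprocal of the leading coefficient) yields the monic denominator.

Hence the answer: s^3 + 5*s^2 + 6*s + 8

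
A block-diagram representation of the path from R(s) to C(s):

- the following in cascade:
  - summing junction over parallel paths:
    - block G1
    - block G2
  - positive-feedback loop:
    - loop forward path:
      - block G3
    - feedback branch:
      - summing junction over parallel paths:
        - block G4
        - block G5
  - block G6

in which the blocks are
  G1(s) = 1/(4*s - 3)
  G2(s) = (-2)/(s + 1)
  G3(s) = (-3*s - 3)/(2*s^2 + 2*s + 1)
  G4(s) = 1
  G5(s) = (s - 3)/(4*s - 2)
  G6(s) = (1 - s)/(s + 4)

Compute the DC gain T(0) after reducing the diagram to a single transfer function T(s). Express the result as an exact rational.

1. add G1, G2 (parallel) = (7 - 7*s)/(4*s^2 + s - 3)
2. reduce the parallel group G4, G5 = (5*s - 5)/(4*s - 2)
3. close the feedback loop around G3, (G4+G5) = (-12*s^2 - 6*s + 6)/(8*s^3 + 19*s^2 - 17)
4. combine (G1+G2), [G3/(1-G3*(G4+G5))], G6 in series = (-84*s^3 + 210*s^2 - 168*s + 42)/(32*s^5 + 180*s^4 + 151*s^3 - 296*s^2 - 221*s + 204)
That last expression is T(s); at s = 0 only the constant terms survive, so T(0) = 42/204 = 7/34.

Final answer: 7/34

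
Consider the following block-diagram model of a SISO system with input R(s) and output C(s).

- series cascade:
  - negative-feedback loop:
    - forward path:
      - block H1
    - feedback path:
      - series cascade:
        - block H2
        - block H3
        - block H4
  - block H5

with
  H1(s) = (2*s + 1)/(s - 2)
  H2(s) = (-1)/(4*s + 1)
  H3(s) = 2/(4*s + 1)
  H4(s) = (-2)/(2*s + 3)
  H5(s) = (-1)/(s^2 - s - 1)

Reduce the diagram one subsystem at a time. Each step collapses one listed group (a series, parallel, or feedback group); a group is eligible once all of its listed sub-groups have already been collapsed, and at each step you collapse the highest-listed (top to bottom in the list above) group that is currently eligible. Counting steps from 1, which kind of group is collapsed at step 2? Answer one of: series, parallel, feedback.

Answer: feedback

Working:
(1) reduce the series chain H2, H3, H4
(2) collapse the loop (H1 forward, (H2*H3*H4) return)
(3) cascade [H1/(1+H1*(H2*H3*H4))], H5
Step 2: feedback.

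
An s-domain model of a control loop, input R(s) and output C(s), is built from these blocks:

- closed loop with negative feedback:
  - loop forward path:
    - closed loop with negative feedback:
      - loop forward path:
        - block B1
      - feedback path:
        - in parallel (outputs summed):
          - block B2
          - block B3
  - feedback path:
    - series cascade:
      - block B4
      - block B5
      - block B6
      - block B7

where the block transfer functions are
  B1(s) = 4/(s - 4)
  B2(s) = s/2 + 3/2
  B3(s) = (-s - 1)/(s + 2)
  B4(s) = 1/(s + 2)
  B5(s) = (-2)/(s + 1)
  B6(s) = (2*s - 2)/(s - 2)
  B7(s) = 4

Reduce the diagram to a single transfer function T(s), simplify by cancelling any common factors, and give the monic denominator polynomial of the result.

Step 1: reduce the parallel group B2, B3: (s^2 + 3*s + 4)/(2*s + 4)
Step 2: apply the feedback formula to B1, (B2+B3): (4*s + 8)/(3*s^2 + 4*s)
Step 3: combine B4, B5, B6, B7 in series: (16 - 16*s)/(s^3 + s^2 - 4*s - 4)
Step 4: close the feedback loop around [B1/(1+B1*(B2+B3))], (B4*B5*B6*B7): (4*s^3 + 4*s^2 - 16*s - 16)/(3*s^4 + s^3 - 10*s^2 - 72*s + 64)
T(s) is the step-4 result (common factors already cancelled). Leading coefficient of the denominator: 3. Divide through by 3 for the monic polynomial.

Final answer: s^4 + s^3/3 - 10*s^2/3 - 24*s + 64/3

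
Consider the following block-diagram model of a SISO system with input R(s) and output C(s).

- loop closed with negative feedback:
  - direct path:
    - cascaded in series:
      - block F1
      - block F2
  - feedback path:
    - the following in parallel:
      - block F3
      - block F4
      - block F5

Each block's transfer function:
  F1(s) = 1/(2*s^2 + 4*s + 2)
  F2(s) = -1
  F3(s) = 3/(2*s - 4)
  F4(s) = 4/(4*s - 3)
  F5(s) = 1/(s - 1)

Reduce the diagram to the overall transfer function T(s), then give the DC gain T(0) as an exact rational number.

Step 1. multiply F1, F2 (series) gives (-1)/(2*s^2 + 4*s + 2)
Step 2. add F3, F4, F5 (parallel) gives (28*s^2 - 67*s + 37)/(8*s^3 - 30*s^2 + 34*s - 12)
Step 3. apply the feedback formula to (F1*F2), (F3+F4+F5) gives (-8*s^3 + 30*s^2 - 34*s + 12)/(16*s^5 - 28*s^4 - 36*s^3 + 24*s^2 + 87*s - 61)
Step 3 gives the overall T(s). Then T(0) = 12/(-61) = -12/61.

Answer: -12/61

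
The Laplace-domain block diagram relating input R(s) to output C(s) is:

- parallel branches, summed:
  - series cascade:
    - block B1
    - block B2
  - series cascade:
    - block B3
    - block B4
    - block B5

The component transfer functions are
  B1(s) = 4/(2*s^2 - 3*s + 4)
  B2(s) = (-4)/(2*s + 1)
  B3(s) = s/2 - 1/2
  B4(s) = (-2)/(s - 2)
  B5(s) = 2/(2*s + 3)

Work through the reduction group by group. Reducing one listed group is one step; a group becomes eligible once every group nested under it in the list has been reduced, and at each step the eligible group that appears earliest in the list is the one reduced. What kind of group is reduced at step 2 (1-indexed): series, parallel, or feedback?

Answer: series

Working:
(1) series reduction of B1, B2
(2) multiply B3, B4, B5 (series)
(3) add (B1*B2), (B3*B4*B5) (parallel)
At step 2 the group reduced is series.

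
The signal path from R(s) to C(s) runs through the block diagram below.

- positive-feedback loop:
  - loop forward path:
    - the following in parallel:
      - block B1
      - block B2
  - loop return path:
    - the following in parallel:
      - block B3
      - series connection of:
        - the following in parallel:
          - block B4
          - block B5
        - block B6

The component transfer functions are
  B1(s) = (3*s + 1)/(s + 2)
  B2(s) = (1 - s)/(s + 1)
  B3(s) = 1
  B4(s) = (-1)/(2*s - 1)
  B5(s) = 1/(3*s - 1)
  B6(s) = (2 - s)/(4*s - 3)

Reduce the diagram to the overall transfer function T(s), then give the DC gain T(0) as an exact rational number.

(1) add B1, B2 (parallel); result (2*s^2 + 3*s + 3)/(s^2 + 3*s + 2)
(2) parallel reduction of B4, B5; result (-s)/(6*s^2 - 5*s + 1)
(3) cascade (B4+B5), B6; result (s^2 - 2*s)/(24*s^3 - 38*s^2 + 19*s - 3)
(4) add B3, ((B4+B5)*B6) (parallel); result (24*s^3 - 37*s^2 + 17*s - 3)/(24*s^3 - 38*s^2 + 19*s - 3)
(5) feedback reduction of (B1+B2), (B3+((B4+B5)*B6)); result (-48*s^5 + 4*s^4 + 4*s^3 + 63*s^2 - 48*s + 9)/(24*s^5 - 36*s^4 + 42*s^3 - 44*s^2 + 13*s - 3)
That last expression is T(s); at s = 0 only the constant terms survive, so T(0) = 9/(-3) = -3.

Hence the answer: -3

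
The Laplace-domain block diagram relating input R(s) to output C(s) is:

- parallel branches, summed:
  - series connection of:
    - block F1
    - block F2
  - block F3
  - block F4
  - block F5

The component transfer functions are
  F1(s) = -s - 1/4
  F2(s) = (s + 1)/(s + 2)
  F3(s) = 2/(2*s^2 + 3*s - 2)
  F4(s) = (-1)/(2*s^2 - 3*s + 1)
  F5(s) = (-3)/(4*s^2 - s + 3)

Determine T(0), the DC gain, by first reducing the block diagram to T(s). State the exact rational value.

Answer: -25/8

Working:
[1] reduce the series chain F1, F2; result (-4*s^2 - 5*s - 1)/(4*s + 8)
[2] parallel reduction of (F1*F2), F3, F4, F5; result (-32*s^6 + 16*s^5 + 10*s^4 - 19*s^3 - 55*s^2 + 83*s - 75)/(32*s^5 + 8*s^4 - 60*s^3 + 64*s^2 - 68*s + 24)
That last expression is T(s); at s = 0 only the constant terms survive, so T(0) = -75/24 = -25/8.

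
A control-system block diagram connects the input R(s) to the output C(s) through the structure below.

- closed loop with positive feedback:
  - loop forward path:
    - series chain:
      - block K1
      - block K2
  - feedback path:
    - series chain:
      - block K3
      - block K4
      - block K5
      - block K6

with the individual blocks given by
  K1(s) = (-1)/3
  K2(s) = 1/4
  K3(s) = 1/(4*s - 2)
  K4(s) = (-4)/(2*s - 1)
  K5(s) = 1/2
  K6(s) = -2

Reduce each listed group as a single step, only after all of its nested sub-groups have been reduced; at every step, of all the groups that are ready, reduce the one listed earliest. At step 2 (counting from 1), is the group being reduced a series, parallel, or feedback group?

(1) cascade K1, K2
(2) multiply K3, K4, K5, K6 (series)
(3) feedback reduction of (K1*K2), (K3*K4*K5*K6)
Step 2 collapses a series group.

Answer: series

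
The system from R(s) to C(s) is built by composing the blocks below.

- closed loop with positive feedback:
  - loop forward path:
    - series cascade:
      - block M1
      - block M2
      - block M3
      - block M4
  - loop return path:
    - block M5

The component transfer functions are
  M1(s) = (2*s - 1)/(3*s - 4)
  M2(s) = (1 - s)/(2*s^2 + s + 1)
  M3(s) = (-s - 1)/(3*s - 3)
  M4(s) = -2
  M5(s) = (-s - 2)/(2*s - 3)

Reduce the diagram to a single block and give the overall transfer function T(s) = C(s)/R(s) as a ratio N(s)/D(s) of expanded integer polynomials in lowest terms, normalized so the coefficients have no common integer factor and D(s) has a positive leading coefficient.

Step 1 - reduce the series chain M1, M2, M3, M4; result (-4*s^2 - 2*s + 2)/(18*s^3 - 15*s^2 - 3*s - 12)
Step 2 - feedback reduction of (M1*M2*M3*M4), M5, giving the overall T(s)

Final answer: (-8*s^3 + 8*s^2 + 10*s - 6)/(36*s^4 - 88*s^3 + 29*s^2 - 17*s + 40)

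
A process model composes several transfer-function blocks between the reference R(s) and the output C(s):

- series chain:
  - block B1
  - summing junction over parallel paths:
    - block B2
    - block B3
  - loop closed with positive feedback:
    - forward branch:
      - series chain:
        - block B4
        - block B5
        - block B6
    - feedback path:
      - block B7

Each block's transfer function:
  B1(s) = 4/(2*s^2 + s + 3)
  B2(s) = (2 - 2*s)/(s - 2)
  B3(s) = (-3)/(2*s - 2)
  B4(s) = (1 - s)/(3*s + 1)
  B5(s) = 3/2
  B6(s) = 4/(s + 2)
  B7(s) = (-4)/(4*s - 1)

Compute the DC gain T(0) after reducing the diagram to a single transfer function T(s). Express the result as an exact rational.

First reduce the diagram to T(s).

Step 1: sum the parallel branches B2, B3: (-4*s^2 + 5*s + 2)/(2*s^2 - 6*s + 4)
Step 2: series reduction of B4, B5, B6: (6 - 6*s)/(3*s^2 + 7*s + 2)
Step 3: feedback reduction of (B4*B5*B6), B7: (-24*s^2 + 30*s - 6)/(12*s^3 + 25*s^2 - 23*s + 22)
Step 4: cascade B1, (B2+B3), [(B4*B5*B6)/(1-(B4*B5*B6)*B7)]: (192*s^3 - 288*s^2 - 36*s + 24)/(24*s^6 + 14*s^5 - 109*s^4 + 66*s^3 - 239*s^2 + 160*s - 132)
That last expression is T(s); at s = 0 only the constant terms survive, so T(0) = 24/(-132) = -2/11.

Answer: -2/11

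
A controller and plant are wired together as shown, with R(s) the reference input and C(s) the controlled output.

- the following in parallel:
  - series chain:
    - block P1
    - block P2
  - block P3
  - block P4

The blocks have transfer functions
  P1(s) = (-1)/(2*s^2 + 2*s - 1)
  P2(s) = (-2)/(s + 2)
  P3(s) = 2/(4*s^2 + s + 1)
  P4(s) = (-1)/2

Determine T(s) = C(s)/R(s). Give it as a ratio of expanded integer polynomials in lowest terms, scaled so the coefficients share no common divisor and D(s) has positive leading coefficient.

Step 1. multiply P1, P2 (series) gives 2/(2*s^3 + 6*s^2 + 3*s - 2)
Step 2. parallel reduction of (P1*P2), P3, P4 - this is the overall T(s), already in the required normalized form

Answer: (-8*s^5 - 26*s^4 - 12*s^3 + 39*s^2 + 15*s - 2)/(16*s^5 + 52*s^4 + 40*s^3 + 2*s^2 + 2*s - 4)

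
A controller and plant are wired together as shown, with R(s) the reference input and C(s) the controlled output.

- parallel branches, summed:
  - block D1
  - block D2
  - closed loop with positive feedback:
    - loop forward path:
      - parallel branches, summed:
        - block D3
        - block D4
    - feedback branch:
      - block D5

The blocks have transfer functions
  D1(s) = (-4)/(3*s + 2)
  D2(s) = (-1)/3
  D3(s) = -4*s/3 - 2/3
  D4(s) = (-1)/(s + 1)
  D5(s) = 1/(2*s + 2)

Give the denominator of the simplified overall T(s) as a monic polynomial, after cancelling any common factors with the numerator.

Step 1 - combine D3, D4 in parallel; result (-4*s^2 - 6*s - 5)/(3*s + 3)
Step 2 - collapse the loop ((D3+D4) forward, D5 return); result (-8*s^3 - 20*s^2 - 22*s - 10)/(10*s^2 + 18*s + 11)
Step 3 - add D1, D2, [(D3+D4)/(1-(D3+D4)*D5)] (parallel); result (-72*s^4 - 258*s^3 - 512*s^2 - 507*s - 214)/(90*s^3 + 222*s^2 + 207*s + 66)
That last expression is T(s), already simplified. Scaling its denominator by 1/90 (the reciprocal of the leading coefficient) yields the monic denominator.

Answer: s^3 + 37*s^2/15 + 23*s/10 + 11/15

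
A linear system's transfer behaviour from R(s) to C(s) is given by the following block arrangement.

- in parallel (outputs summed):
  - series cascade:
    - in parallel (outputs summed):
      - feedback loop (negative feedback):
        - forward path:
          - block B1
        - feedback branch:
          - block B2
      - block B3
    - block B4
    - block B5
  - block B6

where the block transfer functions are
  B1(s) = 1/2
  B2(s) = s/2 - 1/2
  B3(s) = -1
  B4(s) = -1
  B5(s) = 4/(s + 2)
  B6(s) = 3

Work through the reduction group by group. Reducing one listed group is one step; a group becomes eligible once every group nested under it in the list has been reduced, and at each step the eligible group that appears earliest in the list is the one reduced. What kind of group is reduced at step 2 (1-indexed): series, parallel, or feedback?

Step 1. collapse the loop (B1 forward, B2 return)
Step 2. parallel reduction of [B1/(1+B1*B2)], B3
Step 3. series reduction of ([B1/(1+B1*B2)]+B3), B4, B5
Step 4. reduce the parallel group (([B1/(1+B1*B2)]+B3)*B4*B5), B6
Step 2 collapses a parallel group.

Answer: parallel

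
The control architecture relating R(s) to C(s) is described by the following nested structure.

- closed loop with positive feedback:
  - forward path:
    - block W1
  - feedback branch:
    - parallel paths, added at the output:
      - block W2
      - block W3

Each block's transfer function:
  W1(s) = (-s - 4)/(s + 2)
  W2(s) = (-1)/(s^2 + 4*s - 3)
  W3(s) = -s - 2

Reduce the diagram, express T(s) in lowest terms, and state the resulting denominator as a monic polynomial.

Reducing step by step:

1. add W2, W3 (parallel) = (-s^3 - 6*s^2 - 5*s + 5)/(s^2 + 4*s - 3)
2. reduce the feedback loop with forward W1 and return (W2+W3) = (s^3 + 8*s^2 + 13*s - 12)/(s^4 + 9*s^3 + 23*s^2 + 10*s - 14)
T(s) is the step-2 result (common factors already cancelled). Leading coefficient of the denominator: 1, so no rescaling is needed.

Answer: s^4 + 9*s^3 + 23*s^2 + 10*s - 14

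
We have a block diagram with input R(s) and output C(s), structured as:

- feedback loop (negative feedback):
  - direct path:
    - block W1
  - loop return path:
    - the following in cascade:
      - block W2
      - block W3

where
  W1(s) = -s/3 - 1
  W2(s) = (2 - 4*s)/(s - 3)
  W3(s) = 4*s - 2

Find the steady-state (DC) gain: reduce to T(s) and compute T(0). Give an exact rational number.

Step 1 - combine W2, W3 in series, giving (-16*s^2 + 16*s - 4)/(s - 3)
Step 2 - reduce the feedback loop with forward W1 and return (W2*W3), giving (9 - s^2)/(16*s^3 + 32*s^2 - 41*s + 3)
Step 2 gives the overall T(s). Then T(0) = 9/3 = 3.

Answer: 3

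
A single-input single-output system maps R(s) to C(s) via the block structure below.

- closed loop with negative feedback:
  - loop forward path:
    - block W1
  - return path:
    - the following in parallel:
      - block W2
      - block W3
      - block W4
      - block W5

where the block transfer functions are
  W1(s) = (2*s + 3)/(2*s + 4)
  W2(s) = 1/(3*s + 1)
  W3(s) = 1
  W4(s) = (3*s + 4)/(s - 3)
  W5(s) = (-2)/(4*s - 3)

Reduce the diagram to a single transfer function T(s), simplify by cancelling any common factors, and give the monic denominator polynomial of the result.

Reducing step by step:

Step 1: sum the parallel branches W2, W3, W4, W5; result (48*s^3 - 10*s^2 - 16*s + 12)/(12*s^3 - 41*s^2 + 12*s + 9)
Step 2: apply the feedback formula to W1, (W2+W3+W4+W5); result (24*s^4 - 46*s^3 - 99*s^2 + 54*s + 27)/(120*s^4 + 90*s^3 - 202*s^2 + 42*s + 72)
T(s) is the step-2 result (common factors already cancelled). Leading coefficient of the denominator: 120. Divide through by 120 for the monic polynomial.

Answer: s^4 + 3*s^3/4 - 101*s^2/60 + 7*s/20 + 3/5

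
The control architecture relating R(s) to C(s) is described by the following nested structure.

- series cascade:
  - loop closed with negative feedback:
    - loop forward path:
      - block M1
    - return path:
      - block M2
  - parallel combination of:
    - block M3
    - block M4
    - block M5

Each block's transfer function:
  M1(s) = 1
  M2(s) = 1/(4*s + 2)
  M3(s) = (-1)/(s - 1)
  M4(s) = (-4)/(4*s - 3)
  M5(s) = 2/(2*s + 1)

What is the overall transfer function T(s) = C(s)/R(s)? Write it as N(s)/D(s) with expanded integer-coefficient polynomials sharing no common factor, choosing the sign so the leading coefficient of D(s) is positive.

The answer is (-16*s^2 - 16*s + 26)/(16*s^3 - 16*s^2 - 9*s + 9).

Reasoning:
Step 1. feedback reduction of M1, M2: (4*s + 2)/(4*s + 3)
Step 2. parallel reduction of M3, M4, M5: (-8*s^2 - 8*s + 13)/(8*s^3 - 10*s^2 - s + 3)
Step 3. multiply [M1/(1+M1*M2)], (M3+M4+M5) (series) - this is the overall T(s), already in the required normalized form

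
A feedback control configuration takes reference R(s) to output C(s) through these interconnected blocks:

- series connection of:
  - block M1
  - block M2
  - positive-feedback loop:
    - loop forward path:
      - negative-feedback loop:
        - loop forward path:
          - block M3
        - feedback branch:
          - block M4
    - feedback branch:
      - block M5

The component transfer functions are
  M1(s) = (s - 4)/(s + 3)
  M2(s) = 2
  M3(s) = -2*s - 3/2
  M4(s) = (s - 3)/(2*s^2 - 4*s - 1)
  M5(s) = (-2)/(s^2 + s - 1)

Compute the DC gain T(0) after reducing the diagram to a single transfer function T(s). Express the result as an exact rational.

The answer is -8.

Reasoning:
Step 1. reduce the feedback loop with forward M3 and return M4 gives (-8*s^3 + 10*s^2 + 16*s + 3)/(s + 7)
Step 2. collapse the loop ([M3/(1+M3*M4)] forward, M5 return) gives (8*s^5 - 2*s^4 - 34*s^3 - 9*s^2 + 13*s + 3)/(15*s^3 - 28*s^2 - 38*s + 1)
Step 3. multiply M1, M2, [[M3/(1+M3*M4)]/(1-[M3/(1+M3*M4)]*M5)] (series) gives (16*s^6 - 68*s^5 - 52*s^4 + 254*s^3 + 98*s^2 - 98*s - 24)/(15*s^4 + 17*s^3 - 122*s^2 - 113*s + 3)
Evaluating the step-3 result (the overall T(s)) at s = 0 gives T(0) = -24/3 = -8.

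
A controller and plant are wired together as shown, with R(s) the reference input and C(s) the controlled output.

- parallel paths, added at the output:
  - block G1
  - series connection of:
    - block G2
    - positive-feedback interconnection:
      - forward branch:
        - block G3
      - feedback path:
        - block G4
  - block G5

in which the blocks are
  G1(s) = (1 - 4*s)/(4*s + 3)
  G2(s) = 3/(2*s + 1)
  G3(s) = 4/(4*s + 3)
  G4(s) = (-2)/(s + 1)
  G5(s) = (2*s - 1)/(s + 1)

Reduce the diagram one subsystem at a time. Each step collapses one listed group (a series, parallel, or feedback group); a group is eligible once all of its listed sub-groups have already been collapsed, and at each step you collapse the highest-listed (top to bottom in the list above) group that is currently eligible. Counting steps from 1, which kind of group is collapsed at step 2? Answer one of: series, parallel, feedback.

(1) close the feedback loop around G3, G4
(2) series reduction of G2, [G3/(1-G3*G4)]
(3) sum the parallel branches G1, (G2*[G3/(1-G3*G4)]), G5
Step 2 collapses a series group.

Hence the answer: series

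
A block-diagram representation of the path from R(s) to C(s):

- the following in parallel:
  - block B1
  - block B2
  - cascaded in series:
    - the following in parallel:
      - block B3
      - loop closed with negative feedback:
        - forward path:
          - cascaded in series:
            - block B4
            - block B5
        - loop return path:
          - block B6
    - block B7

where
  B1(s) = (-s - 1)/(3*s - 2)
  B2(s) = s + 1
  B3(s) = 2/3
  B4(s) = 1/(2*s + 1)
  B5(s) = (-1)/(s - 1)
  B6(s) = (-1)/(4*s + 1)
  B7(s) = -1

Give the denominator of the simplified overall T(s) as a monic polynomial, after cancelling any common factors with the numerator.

[1] cascade B4, B5 -> (-1)/(2*s^2 - s - 1)
[2] apply the feedback formula to (B4*B5), B6 -> (-4*s - 1)/(8*s^3 - 2*s^2 - 5*s)
[3] parallel reduction of B3, [(B4*B5)/(1+(B4*B5)*B6)] -> (16*s^3 - 4*s^2 - 22*s - 3)/(24*s^3 - 6*s^2 - 15*s)
[4] multiply (B3+[(B4*B5)/(1+(B4*B5)*B6)]), B7 (series) -> (-16*s^3 + 4*s^2 + 22*s + 3)/(24*s^3 - 6*s^2 - 15*s)
[5] reduce the parallel group B1, B2, ((B3+[(B4*B5)/(1+(B4*B5)*B6)])*B7) -> (72*s^5 - 66*s^4 - 73*s^3 + 76*s^2 + 10*s - 6)/(72*s^4 - 66*s^3 - 33*s^2 + 30*s)
That last expression is T(s), already simplified. Scaling its denominator by 1/72 (the reciprocal of the leading coefficient) yields the monic denominator.

Final answer: s^4 - 11*s^3/12 - 11*s^2/24 + 5*s/12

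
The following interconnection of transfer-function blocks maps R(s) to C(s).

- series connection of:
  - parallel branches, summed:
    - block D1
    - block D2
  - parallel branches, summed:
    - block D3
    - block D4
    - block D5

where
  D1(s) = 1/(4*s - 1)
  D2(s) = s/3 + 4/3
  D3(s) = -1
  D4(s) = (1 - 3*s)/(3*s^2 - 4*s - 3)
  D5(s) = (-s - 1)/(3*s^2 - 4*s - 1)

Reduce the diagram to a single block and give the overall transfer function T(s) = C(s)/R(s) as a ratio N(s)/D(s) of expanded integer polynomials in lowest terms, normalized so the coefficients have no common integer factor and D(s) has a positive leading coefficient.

Step 1 - combine D1, D2 in parallel; result (4*s^2 + 15*s - 1)/(12*s - 3)
Step 2 - combine D3, D4, D5 in parallel; result (-9*s^4 + 12*s^3 + 12*s^2 - 10*s - 1)/(9*s^4 - 24*s^3 + 4*s^2 + 16*s + 3)
Step 3 - combine (D1+D2), (D3+D4+D5) in series, which is the overall transfer function T(s) = C(s)/R(s) in lowest terms

Answer: (-36*s^6 - 87*s^5 + 237*s^4 + 128*s^3 - 166*s^2 - 5*s + 1)/(108*s^5 - 315*s^4 + 120*s^3 + 180*s^2 - 12*s - 9)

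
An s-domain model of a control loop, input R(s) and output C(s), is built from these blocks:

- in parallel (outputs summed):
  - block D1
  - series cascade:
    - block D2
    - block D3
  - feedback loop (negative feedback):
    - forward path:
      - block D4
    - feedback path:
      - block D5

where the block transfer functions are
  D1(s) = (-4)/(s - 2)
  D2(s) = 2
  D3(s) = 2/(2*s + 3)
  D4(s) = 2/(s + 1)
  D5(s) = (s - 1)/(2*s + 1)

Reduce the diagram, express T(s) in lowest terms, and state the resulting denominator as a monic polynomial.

Reducing step by step:

Step 1: series reduction of D2, D3, giving 4/(2*s + 3)
Step 2: collapse the loop (D4 forward, D5 return), giving (4*s + 2)/(2*s^2 + 5*s - 1)
Step 3: combine D1, (D2*D3), [D4/(1+D4*D5)] in parallel, giving (-60*s^2 - 122*s + 8)/(4*s^4 + 8*s^3 - 19*s^2 - 29*s + 6)
The result of step 3 is T(s) in lowest terms. Its denominator has leading coefficient 4; dividing the denominator through by 4 makes it monic.

Answer: s^4 + 2*s^3 - 19*s^2/4 - 29*s/4 + 3/2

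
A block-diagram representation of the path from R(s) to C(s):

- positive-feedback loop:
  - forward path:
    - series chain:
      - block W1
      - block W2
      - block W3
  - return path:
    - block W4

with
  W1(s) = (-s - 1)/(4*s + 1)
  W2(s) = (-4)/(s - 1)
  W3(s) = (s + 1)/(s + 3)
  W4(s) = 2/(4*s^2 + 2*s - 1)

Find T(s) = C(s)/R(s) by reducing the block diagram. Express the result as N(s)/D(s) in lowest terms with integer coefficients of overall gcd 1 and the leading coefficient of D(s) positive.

Step 1 - multiply W1, W2, W3 (series); result (4*s^2 + 8*s + 4)/(4*s^3 + 9*s^2 - 10*s - 3)
Step 2 - feedback reduction of (W1*W2*W3), W4: this yields T(s), and no further normalization is needed

Answer: (16*s^4 + 40*s^3 + 28*s^2 - 4)/(16*s^5 + 44*s^4 - 26*s^3 - 49*s^2 - 12*s - 5)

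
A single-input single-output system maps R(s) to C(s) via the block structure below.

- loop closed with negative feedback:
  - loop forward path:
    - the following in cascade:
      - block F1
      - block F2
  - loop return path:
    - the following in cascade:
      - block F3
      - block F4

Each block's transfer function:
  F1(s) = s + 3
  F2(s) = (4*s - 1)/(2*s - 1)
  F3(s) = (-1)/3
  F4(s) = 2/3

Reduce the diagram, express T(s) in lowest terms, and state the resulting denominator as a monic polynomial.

Step 1: series reduction of F1, F2 = (4*s^2 + 11*s - 3)/(2*s - 1)
Step 2: cascade F3, F4 = (-2)/9
Step 3: reduce the feedback loop with forward (F1*F2) and return (F3*F4) = (-36*s^2 - 99*s + 27)/(8*s^2 + 4*s + 3)
T(s) is the step-3 result (common factors already cancelled). Leading coefficient of the denominator: 8. Divide through by 8 for the monic polynomial.

Therefore the answer is s^2 + s/2 + 3/8.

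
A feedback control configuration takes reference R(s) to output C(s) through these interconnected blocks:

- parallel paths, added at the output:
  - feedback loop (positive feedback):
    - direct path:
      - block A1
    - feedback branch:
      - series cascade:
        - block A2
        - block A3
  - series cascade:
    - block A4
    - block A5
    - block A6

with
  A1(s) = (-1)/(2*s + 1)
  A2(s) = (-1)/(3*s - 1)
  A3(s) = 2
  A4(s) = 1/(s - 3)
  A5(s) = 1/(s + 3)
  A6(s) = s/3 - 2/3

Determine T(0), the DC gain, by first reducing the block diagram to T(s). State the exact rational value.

(1) reduce the series chain A2, A3 gives (-2)/(3*s - 1)
(2) feedback reduction of A1, (A2*A3) gives (1 - 3*s)/(6*s^2 + s - 3)
(3) cascade A4, A5, A6 gives (s - 2)/(3*s^2 - 27)
(4) add [A1/(1-A1*(A2*A3))], (A4*A5*A6) (parallel) gives (-3*s^3 - 8*s^2 + 76*s - 21)/(18*s^4 + 3*s^3 - 171*s^2 - 27*s + 81)
Evaluating the step-4 result (the overall T(s)) at s = 0 gives T(0) = -21/81 = -7/27.

Answer: -7/27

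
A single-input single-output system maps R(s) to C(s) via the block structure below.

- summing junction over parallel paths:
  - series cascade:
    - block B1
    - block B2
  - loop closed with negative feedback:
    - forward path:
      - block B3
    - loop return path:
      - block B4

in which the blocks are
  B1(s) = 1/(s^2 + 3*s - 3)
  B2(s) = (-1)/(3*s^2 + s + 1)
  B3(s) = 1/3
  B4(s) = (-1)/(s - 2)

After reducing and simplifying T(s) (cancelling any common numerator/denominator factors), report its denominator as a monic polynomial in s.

Step 1 - reduce the series chain B1, B2: (-1)/(3*s^4 + 10*s^3 - 5*s^2 - 3)
Step 2 - apply the feedback formula to B3, B4: (s - 2)/(3*s - 7)
Step 3 - combine (B1*B2), [B3/(1+B3*B4)] in parallel: (3*s^5 + 4*s^4 - 25*s^3 + 10*s^2 - 6*s + 13)/(9*s^5 + 9*s^4 - 85*s^3 + 35*s^2 - 9*s + 21)
T(s) is the step-3 result (common factors already cancelled). Leading coefficient of the denominator: 9. Divide through by 9 for the monic polynomial.

Final answer: s^5 + s^4 - 85*s^3/9 + 35*s^2/9 - s + 7/3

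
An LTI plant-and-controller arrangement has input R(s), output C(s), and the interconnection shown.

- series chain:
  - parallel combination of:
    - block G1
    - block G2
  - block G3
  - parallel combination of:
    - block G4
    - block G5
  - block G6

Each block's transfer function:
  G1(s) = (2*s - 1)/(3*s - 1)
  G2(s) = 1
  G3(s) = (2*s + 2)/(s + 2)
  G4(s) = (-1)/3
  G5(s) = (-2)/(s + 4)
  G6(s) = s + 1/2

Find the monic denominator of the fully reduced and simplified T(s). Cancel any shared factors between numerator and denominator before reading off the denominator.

Reducing step by step:

(1) add G1, G2 (parallel), giving (5*s - 2)/(3*s - 1)
(2) parallel reduction of G4, G5, giving (-s - 10)/(3*s + 12)
(3) reduce the series chain (G1+G2), G3, (G4+G5), G6, giving (-10*s^4 - 111*s^3 - 109*s^2 + 12*s + 20)/(9*s^3 + 51*s^2 + 54*s - 24)
That last expression is T(s), already simplified. Scaling its denominator by 1/9 (the reciprocal of the leading coefficient) yields the monic denominator.

Answer: s^3 + 17*s^2/3 + 6*s - 8/3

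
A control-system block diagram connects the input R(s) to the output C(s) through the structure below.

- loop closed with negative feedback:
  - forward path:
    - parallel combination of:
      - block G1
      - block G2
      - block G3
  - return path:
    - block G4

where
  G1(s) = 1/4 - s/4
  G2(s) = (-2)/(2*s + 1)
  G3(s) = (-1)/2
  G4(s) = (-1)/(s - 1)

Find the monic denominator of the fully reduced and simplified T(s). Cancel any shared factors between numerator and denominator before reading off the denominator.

Reducing step by step:

1. parallel reduction of G1, G2, G3: (-2*s^2 - 3*s - 9)/(8*s + 4)
2. feedback reduction of (G1+G2+G3), G4: (-2*s^3 - s^2 - 6*s + 9)/(10*s^2 - s + 5)
T(s) is the step-2 result (common factors already cancelled). Leading coefficient of the denominator: 10. Divide through by 10 for the monic polynomial.

Answer: s^2 - s/10 + 1/2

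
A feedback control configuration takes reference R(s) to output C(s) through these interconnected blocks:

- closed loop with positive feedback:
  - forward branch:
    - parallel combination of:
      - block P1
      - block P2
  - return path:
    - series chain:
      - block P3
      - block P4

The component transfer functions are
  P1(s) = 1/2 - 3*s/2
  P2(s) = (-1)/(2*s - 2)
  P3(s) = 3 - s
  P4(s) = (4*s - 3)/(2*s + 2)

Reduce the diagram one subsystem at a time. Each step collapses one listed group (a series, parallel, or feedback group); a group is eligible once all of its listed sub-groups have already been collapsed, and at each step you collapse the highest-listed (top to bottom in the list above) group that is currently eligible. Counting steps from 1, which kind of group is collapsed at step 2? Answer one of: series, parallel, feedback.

1. combine P1, P2 in parallel
2. cascade P3, P4
3. close the feedback loop around (P1+P2), (P3*P4)
So the answer for step 2 is series.

Hence the answer: series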